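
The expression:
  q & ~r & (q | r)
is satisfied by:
  {q: True, r: False}


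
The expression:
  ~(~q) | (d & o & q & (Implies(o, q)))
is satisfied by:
  {q: True}


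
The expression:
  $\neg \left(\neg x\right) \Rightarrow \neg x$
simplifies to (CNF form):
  $\neg x$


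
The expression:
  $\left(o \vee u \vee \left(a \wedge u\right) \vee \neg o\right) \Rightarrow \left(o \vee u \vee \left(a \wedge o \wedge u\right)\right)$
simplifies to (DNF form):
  $o \vee u$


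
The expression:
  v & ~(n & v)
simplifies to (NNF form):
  v & ~n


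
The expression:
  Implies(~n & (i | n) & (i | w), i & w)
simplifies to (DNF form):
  n | w | ~i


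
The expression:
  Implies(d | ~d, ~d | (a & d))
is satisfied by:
  {a: True, d: False}
  {d: False, a: False}
  {d: True, a: True}


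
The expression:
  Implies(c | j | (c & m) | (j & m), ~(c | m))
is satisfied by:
  {m: False, c: False, j: False}
  {j: True, m: False, c: False}
  {m: True, j: False, c: False}


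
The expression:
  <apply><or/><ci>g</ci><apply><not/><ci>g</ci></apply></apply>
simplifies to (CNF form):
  <true/>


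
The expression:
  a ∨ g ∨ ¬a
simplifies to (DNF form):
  True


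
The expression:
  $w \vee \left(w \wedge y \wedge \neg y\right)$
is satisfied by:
  {w: True}


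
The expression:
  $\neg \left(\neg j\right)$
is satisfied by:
  {j: True}


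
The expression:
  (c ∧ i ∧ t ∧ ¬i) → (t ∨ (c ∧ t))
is always true.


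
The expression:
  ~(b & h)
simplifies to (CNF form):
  ~b | ~h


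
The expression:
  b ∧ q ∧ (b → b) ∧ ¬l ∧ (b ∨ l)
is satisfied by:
  {b: True, q: True, l: False}


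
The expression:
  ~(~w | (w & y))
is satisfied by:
  {w: True, y: False}


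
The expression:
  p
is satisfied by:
  {p: True}


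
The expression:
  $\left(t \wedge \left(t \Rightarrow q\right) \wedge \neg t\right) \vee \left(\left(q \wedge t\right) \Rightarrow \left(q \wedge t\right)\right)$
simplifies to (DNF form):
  $\text{True}$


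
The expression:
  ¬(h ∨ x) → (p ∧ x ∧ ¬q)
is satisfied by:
  {x: True, h: True}
  {x: True, h: False}
  {h: True, x: False}


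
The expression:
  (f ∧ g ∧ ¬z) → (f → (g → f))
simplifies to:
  True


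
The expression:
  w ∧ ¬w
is never true.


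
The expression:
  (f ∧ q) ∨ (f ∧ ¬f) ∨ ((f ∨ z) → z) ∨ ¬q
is always true.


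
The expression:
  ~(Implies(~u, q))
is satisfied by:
  {q: False, u: False}


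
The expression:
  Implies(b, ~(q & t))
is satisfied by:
  {t: False, b: False, q: False}
  {q: True, t: False, b: False}
  {b: True, t: False, q: False}
  {q: True, b: True, t: False}
  {t: True, q: False, b: False}
  {q: True, t: True, b: False}
  {b: True, t: True, q: False}


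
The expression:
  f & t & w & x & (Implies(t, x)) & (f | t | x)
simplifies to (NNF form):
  f & t & w & x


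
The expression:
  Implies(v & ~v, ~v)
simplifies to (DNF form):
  True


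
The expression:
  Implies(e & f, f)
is always true.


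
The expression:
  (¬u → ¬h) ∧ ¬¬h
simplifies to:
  h ∧ u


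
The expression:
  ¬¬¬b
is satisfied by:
  {b: False}


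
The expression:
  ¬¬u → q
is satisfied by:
  {q: True, u: False}
  {u: False, q: False}
  {u: True, q: True}


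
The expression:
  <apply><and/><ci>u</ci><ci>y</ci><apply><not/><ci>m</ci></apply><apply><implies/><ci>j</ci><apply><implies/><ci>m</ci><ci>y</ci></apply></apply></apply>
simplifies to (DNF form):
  <apply><and/><ci>u</ci><ci>y</ci><apply><not/><ci>m</ci></apply></apply>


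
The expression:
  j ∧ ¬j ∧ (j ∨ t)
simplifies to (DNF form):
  False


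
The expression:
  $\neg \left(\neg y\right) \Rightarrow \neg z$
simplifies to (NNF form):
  $\neg y \vee \neg z$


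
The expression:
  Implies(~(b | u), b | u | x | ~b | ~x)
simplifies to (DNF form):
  True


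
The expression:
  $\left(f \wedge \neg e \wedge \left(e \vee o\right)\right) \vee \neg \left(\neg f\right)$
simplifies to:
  $f$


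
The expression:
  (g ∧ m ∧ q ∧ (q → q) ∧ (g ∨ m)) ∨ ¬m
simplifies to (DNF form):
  (g ∧ q) ∨ ¬m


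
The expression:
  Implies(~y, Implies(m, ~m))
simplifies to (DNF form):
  y | ~m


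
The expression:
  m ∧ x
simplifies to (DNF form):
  m ∧ x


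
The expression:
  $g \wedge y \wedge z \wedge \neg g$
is never true.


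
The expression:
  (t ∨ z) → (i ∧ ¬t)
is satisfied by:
  {i: True, z: False, t: False}
  {z: False, t: False, i: False}
  {i: True, z: True, t: False}


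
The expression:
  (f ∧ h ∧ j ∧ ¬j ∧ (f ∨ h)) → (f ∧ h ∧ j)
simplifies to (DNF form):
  True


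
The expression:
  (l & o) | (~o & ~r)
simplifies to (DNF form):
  (l & o) | (~o & ~r)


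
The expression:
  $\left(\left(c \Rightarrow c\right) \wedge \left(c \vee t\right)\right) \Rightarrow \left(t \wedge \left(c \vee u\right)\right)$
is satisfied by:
  {u: True, c: False, t: False}
  {u: False, c: False, t: False}
  {t: True, u: True, c: False}
  {c: True, t: True, u: True}
  {c: True, t: True, u: False}


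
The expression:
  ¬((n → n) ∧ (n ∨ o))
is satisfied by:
  {n: False, o: False}


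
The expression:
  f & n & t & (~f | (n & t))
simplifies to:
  f & n & t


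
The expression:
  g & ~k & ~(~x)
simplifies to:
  g & x & ~k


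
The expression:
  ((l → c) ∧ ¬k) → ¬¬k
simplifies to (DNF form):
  k ∨ (l ∧ ¬c)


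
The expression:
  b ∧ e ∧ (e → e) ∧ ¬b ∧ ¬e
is never true.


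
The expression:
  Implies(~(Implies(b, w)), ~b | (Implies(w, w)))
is always true.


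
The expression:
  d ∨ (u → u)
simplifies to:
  True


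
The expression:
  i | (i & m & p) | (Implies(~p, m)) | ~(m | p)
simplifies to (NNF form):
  True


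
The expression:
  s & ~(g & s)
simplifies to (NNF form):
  s & ~g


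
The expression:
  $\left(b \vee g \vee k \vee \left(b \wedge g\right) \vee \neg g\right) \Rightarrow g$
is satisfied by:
  {g: True}


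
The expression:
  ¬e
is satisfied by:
  {e: False}


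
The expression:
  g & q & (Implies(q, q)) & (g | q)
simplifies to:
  g & q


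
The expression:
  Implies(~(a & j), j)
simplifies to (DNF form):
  j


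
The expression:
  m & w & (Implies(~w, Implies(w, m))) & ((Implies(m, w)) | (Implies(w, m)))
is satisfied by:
  {m: True, w: True}


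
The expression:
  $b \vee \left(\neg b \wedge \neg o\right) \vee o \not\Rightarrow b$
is always true.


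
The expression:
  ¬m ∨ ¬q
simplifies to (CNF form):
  ¬m ∨ ¬q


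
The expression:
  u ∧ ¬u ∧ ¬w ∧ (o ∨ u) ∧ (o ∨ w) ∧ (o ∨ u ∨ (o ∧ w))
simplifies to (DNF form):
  False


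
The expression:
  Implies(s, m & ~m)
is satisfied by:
  {s: False}


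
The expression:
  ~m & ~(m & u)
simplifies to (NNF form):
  ~m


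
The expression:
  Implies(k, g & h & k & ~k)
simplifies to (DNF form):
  ~k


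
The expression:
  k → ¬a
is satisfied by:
  {k: False, a: False}
  {a: True, k: False}
  {k: True, a: False}


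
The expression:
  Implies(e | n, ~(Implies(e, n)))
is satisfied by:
  {n: False}


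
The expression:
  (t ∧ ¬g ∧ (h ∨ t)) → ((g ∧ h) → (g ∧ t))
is always true.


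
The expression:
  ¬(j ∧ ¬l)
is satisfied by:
  {l: True, j: False}
  {j: False, l: False}
  {j: True, l: True}


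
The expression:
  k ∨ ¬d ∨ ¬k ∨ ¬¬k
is always true.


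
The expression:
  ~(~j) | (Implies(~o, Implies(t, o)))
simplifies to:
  j | o | ~t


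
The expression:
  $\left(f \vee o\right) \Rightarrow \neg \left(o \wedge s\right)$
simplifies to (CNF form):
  $\neg o \vee \neg s$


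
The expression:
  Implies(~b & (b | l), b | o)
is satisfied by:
  {b: True, o: True, l: False}
  {b: True, l: False, o: False}
  {o: True, l: False, b: False}
  {o: False, l: False, b: False}
  {b: True, o: True, l: True}
  {b: True, l: True, o: False}
  {o: True, l: True, b: False}


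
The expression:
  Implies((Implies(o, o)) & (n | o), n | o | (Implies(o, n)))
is always true.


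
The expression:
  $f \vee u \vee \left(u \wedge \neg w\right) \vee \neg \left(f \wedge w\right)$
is always true.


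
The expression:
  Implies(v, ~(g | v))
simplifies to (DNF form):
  ~v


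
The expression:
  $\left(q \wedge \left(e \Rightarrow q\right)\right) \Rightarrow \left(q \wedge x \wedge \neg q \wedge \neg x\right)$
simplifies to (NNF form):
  $\neg q$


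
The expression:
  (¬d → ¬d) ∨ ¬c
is always true.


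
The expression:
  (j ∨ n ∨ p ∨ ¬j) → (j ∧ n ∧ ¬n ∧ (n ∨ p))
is never true.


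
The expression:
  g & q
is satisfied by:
  {g: True, q: True}


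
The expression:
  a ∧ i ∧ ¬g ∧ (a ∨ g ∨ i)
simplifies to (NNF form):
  a ∧ i ∧ ¬g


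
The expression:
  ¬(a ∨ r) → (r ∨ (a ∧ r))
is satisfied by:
  {r: True, a: True}
  {r: True, a: False}
  {a: True, r: False}


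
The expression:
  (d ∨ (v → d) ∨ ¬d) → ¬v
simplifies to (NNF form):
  ¬v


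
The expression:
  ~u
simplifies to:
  ~u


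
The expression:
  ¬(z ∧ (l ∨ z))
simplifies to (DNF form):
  ¬z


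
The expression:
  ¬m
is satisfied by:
  {m: False}


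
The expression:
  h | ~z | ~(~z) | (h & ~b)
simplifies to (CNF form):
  True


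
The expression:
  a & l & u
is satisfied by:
  {a: True, u: True, l: True}


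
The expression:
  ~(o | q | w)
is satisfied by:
  {q: False, o: False, w: False}


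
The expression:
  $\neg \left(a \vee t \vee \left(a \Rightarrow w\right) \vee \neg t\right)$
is never true.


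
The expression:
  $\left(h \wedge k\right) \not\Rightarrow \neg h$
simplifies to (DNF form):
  $h \wedge k$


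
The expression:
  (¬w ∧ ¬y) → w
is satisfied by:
  {y: True, w: True}
  {y: True, w: False}
  {w: True, y: False}


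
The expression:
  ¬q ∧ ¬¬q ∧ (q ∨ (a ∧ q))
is never true.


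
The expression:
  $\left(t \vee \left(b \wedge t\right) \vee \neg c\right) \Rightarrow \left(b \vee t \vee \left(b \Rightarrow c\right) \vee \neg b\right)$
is always true.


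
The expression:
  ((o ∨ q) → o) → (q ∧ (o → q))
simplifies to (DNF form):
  q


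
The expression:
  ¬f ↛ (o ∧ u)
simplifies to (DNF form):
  (¬f ∧ ¬o) ∨ (¬f ∧ ¬u)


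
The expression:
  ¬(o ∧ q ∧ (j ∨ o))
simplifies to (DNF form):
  ¬o ∨ ¬q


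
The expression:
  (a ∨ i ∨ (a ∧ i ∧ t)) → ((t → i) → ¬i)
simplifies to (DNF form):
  ¬i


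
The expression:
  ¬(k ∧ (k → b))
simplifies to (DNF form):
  ¬b ∨ ¬k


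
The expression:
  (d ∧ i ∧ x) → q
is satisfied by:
  {q: True, x: False, i: False, d: False}
  {q: False, x: False, i: False, d: False}
  {d: True, q: True, x: False, i: False}
  {d: True, q: False, x: False, i: False}
  {i: True, q: True, x: False, d: False}
  {i: True, q: False, x: False, d: False}
  {d: True, i: True, q: True, x: False}
  {d: True, i: True, q: False, x: False}
  {x: True, q: True, d: False, i: False}
  {x: True, q: False, d: False, i: False}
  {d: True, x: True, q: True, i: False}
  {d: True, x: True, q: False, i: False}
  {i: True, x: True, q: True, d: False}
  {i: True, x: True, q: False, d: False}
  {i: True, x: True, d: True, q: True}


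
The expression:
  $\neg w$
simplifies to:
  $\neg w$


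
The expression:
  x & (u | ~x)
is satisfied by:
  {u: True, x: True}


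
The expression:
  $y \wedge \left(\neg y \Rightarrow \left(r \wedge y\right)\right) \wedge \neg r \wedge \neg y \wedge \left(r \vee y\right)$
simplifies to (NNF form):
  $\text{False}$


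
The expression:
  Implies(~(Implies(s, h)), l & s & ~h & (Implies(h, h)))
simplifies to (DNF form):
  h | l | ~s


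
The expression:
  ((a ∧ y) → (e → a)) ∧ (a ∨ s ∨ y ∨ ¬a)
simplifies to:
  True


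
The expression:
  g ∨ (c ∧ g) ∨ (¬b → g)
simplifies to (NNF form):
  b ∨ g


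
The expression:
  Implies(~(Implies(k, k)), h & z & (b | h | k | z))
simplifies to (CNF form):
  True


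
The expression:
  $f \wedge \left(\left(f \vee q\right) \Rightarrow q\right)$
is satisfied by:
  {f: True, q: True}


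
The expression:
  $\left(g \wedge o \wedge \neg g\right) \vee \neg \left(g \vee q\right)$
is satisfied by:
  {q: False, g: False}


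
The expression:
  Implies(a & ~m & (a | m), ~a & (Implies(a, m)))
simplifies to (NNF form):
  m | ~a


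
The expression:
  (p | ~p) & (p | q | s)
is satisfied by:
  {p: True, q: True, s: True}
  {p: True, q: True, s: False}
  {p: True, s: True, q: False}
  {p: True, s: False, q: False}
  {q: True, s: True, p: False}
  {q: True, s: False, p: False}
  {s: True, q: False, p: False}


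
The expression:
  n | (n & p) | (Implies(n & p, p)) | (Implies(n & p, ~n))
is always true.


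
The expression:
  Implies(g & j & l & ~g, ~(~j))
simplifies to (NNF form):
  True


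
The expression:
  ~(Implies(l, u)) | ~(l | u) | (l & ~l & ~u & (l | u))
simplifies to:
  ~u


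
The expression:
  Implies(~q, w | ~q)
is always true.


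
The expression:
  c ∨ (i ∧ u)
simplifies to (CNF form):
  (c ∨ i) ∧ (c ∨ u)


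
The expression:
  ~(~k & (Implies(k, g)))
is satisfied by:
  {k: True}


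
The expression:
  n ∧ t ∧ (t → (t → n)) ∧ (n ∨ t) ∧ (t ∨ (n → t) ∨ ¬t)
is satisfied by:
  {t: True, n: True}


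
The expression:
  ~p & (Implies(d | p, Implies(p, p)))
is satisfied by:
  {p: False}


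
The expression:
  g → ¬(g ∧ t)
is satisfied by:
  {g: False, t: False}
  {t: True, g: False}
  {g: True, t: False}


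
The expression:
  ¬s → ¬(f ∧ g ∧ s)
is always true.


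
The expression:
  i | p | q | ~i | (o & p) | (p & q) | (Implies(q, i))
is always true.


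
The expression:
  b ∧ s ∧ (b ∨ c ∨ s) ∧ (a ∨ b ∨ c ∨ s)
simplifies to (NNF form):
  b ∧ s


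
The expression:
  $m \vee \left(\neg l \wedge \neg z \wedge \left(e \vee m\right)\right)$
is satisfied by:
  {m: True, e: True, l: False, z: False}
  {m: True, e: False, l: False, z: False}
  {m: True, z: True, e: True, l: False}
  {m: True, z: True, e: False, l: False}
  {m: True, l: True, e: True, z: False}
  {m: True, l: True, e: False, z: False}
  {m: True, l: True, z: True, e: True}
  {m: True, l: True, z: True, e: False}
  {e: True, m: False, l: False, z: False}


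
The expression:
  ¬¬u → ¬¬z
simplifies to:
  z ∨ ¬u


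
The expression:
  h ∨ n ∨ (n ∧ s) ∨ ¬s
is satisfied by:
  {n: True, h: True, s: False}
  {n: True, s: False, h: False}
  {h: True, s: False, n: False}
  {h: False, s: False, n: False}
  {n: True, h: True, s: True}
  {n: True, s: True, h: False}
  {h: True, s: True, n: False}


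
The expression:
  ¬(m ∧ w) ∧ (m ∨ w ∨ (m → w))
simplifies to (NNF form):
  ¬m ∨ ¬w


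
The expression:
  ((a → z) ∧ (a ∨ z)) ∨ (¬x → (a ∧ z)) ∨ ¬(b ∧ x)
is always true.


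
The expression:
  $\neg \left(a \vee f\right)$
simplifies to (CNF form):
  $\neg a \wedge \neg f$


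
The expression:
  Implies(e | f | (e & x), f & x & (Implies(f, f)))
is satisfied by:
  {x: True, e: False, f: False}
  {e: False, f: False, x: False}
  {f: True, x: True, e: False}
  {f: True, e: True, x: True}


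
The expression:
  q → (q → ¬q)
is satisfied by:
  {q: False}


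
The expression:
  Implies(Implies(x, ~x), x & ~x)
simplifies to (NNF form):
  x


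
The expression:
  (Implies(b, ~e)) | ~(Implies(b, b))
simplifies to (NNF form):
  ~b | ~e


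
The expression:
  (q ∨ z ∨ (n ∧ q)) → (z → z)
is always true.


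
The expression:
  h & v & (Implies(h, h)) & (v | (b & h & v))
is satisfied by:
  {h: True, v: True}


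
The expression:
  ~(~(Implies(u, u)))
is always true.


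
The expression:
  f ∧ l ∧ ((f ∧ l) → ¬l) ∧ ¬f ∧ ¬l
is never true.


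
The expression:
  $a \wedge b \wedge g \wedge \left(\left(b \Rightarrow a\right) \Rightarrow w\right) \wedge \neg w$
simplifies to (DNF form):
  $\text{False}$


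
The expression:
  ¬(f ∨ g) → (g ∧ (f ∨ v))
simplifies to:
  f ∨ g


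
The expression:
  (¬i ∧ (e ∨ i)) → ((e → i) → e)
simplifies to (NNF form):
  True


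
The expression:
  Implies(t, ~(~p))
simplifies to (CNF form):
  p | ~t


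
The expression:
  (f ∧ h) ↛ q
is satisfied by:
  {h: True, f: True, q: False}


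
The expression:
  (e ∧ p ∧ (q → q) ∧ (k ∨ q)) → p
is always true.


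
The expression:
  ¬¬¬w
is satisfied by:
  {w: False}


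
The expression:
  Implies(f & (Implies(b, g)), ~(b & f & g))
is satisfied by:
  {g: False, b: False, f: False}
  {f: True, g: False, b: False}
  {b: True, g: False, f: False}
  {f: True, b: True, g: False}
  {g: True, f: False, b: False}
  {f: True, g: True, b: False}
  {b: True, g: True, f: False}


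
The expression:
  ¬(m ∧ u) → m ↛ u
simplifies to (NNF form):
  m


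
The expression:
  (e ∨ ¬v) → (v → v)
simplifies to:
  True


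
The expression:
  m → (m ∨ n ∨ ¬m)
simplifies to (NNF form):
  True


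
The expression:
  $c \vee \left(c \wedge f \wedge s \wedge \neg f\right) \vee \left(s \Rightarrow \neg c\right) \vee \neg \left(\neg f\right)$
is always true.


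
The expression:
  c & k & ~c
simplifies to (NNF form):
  False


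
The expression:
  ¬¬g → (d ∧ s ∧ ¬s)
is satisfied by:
  {g: False}


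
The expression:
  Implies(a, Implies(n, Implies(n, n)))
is always true.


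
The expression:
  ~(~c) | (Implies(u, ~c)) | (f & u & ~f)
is always true.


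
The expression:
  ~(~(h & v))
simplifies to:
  h & v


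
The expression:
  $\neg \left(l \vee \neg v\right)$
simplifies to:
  $v \wedge \neg l$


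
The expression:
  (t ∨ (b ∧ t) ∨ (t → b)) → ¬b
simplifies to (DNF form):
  ¬b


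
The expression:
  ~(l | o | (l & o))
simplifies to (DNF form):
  ~l & ~o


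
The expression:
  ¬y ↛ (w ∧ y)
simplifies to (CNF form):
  ¬y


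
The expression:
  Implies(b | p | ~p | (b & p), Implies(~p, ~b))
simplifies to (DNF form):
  p | ~b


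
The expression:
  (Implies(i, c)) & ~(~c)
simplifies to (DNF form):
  c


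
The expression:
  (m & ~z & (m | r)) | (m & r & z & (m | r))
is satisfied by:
  {m: True, r: True, z: False}
  {m: True, z: False, r: False}
  {m: True, r: True, z: True}


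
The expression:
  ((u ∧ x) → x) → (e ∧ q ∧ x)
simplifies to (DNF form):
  e ∧ q ∧ x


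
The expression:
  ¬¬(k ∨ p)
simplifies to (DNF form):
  k ∨ p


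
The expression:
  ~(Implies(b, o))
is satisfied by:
  {b: True, o: False}


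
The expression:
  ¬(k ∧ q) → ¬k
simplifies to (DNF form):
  q ∨ ¬k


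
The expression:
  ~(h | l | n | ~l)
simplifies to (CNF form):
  False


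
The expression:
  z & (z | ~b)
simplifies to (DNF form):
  z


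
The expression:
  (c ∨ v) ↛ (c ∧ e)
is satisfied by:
  {v: True, c: False, e: False}
  {e: True, v: True, c: False}
  {c: True, v: True, e: False}
  {c: True, v: False, e: False}


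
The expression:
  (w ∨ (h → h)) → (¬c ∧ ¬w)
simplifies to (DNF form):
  ¬c ∧ ¬w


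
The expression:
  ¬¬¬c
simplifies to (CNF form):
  ¬c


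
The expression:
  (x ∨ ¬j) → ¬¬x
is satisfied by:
  {x: True, j: True}
  {x: True, j: False}
  {j: True, x: False}


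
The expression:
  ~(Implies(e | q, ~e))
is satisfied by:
  {e: True}


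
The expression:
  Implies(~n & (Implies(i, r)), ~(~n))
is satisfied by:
  {i: True, n: True, r: False}
  {n: True, r: False, i: False}
  {i: True, n: True, r: True}
  {n: True, r: True, i: False}
  {i: True, r: False, n: False}


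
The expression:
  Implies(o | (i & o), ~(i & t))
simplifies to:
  ~i | ~o | ~t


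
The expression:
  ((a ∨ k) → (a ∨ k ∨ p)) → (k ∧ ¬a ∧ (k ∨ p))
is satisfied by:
  {k: True, a: False}


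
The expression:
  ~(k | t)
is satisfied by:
  {t: False, k: False}


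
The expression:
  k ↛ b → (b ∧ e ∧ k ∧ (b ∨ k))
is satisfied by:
  {b: True, k: False}
  {k: False, b: False}
  {k: True, b: True}


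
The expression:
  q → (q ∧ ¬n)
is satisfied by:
  {q: False, n: False}
  {n: True, q: False}
  {q: True, n: False}


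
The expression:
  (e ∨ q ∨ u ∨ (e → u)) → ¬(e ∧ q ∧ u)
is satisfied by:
  {u: False, e: False, q: False}
  {q: True, u: False, e: False}
  {e: True, u: False, q: False}
  {q: True, e: True, u: False}
  {u: True, q: False, e: False}
  {q: True, u: True, e: False}
  {e: True, u: True, q: False}


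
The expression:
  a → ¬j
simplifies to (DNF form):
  ¬a ∨ ¬j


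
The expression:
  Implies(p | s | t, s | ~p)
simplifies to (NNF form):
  s | ~p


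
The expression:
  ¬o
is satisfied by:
  {o: False}


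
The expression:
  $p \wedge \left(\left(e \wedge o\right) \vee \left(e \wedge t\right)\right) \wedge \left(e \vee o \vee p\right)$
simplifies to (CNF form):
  $e \wedge p \wedge \left(o \vee t\right)$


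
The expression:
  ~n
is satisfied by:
  {n: False}


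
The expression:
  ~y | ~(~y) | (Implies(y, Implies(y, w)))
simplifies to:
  True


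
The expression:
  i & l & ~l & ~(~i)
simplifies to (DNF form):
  False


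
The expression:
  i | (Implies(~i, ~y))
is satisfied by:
  {i: True, y: False}
  {y: False, i: False}
  {y: True, i: True}


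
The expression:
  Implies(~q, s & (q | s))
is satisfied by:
  {q: True, s: True}
  {q: True, s: False}
  {s: True, q: False}


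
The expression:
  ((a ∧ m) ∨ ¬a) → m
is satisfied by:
  {a: True, m: True}
  {a: True, m: False}
  {m: True, a: False}


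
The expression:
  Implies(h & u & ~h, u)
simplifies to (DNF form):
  True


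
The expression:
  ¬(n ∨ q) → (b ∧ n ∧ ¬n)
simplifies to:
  n ∨ q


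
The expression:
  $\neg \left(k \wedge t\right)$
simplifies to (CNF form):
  $\neg k \vee \neg t$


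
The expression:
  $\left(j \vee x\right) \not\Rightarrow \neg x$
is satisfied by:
  {x: True}


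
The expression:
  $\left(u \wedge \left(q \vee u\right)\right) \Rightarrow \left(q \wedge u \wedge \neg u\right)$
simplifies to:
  $\neg u$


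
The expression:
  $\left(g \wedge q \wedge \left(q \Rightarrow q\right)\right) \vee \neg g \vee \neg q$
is always true.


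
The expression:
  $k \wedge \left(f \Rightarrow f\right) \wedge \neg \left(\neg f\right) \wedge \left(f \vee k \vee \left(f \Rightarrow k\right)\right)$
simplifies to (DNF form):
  $f \wedge k$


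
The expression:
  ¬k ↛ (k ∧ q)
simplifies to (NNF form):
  ¬k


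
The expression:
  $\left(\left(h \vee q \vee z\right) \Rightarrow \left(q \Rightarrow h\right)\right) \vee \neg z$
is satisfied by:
  {h: True, q: False, z: False}
  {h: False, q: False, z: False}
  {z: True, h: True, q: False}
  {z: True, h: False, q: False}
  {q: True, h: True, z: False}
  {q: True, h: False, z: False}
  {q: True, z: True, h: True}


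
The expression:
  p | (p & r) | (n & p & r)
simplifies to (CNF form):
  p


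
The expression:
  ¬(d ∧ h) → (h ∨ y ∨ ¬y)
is always true.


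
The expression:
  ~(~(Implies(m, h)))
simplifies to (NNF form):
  h | ~m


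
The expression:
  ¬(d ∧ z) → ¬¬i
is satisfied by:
  {i: True, d: True, z: True}
  {i: True, d: True, z: False}
  {i: True, z: True, d: False}
  {i: True, z: False, d: False}
  {d: True, z: True, i: False}


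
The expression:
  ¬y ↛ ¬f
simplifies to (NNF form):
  f ∧ ¬y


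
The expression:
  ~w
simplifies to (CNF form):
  ~w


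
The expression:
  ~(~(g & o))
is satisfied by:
  {g: True, o: True}


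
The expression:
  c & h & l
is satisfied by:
  {h: True, c: True, l: True}


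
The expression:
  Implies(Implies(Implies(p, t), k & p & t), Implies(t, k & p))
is always true.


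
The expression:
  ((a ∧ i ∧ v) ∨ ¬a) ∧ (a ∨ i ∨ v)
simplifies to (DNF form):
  (i ∧ v) ∨ (i ∧ ¬a) ∨ (v ∧ ¬a)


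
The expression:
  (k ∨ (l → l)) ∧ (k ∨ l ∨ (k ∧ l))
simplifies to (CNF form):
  k ∨ l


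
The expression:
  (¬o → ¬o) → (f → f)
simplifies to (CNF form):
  True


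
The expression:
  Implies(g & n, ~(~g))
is always true.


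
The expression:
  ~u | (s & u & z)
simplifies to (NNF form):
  ~u | (s & z)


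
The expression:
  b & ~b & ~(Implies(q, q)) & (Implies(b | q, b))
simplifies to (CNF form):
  False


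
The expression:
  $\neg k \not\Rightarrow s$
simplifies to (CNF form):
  $\neg k \wedge \neg s$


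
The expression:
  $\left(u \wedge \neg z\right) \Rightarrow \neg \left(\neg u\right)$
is always true.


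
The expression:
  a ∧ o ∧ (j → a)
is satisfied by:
  {a: True, o: True}


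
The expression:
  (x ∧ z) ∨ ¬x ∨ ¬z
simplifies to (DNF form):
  True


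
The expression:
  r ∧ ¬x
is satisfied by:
  {r: True, x: False}


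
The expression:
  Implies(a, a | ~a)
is always true.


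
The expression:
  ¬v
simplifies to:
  ¬v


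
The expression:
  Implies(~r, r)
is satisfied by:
  {r: True}


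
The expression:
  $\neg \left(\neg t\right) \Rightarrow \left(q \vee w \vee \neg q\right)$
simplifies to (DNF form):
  $\text{True}$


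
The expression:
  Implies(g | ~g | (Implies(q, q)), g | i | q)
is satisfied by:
  {i: True, q: True, g: True}
  {i: True, q: True, g: False}
  {i: True, g: True, q: False}
  {i: True, g: False, q: False}
  {q: True, g: True, i: False}
  {q: True, g: False, i: False}
  {g: True, q: False, i: False}


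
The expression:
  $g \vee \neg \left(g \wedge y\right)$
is always true.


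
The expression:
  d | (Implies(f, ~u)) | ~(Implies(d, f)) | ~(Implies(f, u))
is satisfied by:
  {d: True, u: False, f: False}
  {u: False, f: False, d: False}
  {f: True, d: True, u: False}
  {f: True, u: False, d: False}
  {d: True, u: True, f: False}
  {u: True, d: False, f: False}
  {f: True, u: True, d: True}


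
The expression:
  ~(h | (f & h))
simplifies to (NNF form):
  ~h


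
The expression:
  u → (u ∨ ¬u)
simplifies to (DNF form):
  True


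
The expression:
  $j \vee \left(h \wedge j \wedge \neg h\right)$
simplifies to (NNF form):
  $j$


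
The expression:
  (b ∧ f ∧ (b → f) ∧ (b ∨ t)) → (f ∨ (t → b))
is always true.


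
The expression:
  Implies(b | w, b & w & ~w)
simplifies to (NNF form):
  ~b & ~w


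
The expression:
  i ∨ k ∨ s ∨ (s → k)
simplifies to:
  True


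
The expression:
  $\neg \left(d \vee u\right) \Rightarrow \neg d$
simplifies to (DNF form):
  $\text{True}$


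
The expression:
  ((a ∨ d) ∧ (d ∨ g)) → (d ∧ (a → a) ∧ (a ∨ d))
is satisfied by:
  {d: True, g: False, a: False}
  {g: False, a: False, d: False}
  {a: True, d: True, g: False}
  {a: True, g: False, d: False}
  {d: True, g: True, a: False}
  {g: True, d: False, a: False}
  {a: True, g: True, d: True}


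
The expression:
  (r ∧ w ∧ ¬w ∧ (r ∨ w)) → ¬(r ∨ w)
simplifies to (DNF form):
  True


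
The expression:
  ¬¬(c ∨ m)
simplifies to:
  c ∨ m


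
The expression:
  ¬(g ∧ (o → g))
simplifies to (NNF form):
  ¬g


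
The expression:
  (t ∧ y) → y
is always true.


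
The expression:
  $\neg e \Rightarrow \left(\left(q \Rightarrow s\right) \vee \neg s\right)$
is always true.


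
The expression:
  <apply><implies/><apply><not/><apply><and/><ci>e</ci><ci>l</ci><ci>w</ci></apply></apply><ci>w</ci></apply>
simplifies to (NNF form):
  <ci>w</ci>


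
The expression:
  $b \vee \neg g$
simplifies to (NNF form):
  $b \vee \neg g$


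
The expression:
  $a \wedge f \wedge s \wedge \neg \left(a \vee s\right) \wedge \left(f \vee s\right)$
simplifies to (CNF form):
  $\text{False}$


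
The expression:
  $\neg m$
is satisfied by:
  {m: False}


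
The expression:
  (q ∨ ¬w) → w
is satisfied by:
  {w: True}


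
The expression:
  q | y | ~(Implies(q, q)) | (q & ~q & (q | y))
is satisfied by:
  {y: True, q: True}
  {y: True, q: False}
  {q: True, y: False}


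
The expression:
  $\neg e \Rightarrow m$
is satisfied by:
  {m: True, e: True}
  {m: True, e: False}
  {e: True, m: False}


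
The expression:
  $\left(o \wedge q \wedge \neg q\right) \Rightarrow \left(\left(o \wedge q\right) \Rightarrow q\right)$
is always true.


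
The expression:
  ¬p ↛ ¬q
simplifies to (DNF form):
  q ∧ ¬p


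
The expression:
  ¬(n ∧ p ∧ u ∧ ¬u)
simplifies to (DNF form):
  True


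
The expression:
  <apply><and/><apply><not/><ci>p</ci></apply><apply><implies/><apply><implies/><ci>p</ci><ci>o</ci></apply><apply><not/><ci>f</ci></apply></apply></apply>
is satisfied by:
  {p: False, f: False}


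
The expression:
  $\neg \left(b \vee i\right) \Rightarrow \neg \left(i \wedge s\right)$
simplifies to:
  $\text{True}$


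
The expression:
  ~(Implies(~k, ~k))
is never true.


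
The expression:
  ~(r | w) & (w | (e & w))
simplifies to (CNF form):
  False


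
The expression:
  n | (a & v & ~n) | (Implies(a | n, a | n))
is always true.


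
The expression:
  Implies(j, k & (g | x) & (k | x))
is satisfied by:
  {k: True, x: True, g: True, j: False}
  {k: True, x: True, g: False, j: False}
  {k: True, g: True, x: False, j: False}
  {k: True, g: False, x: False, j: False}
  {x: True, g: True, k: False, j: False}
  {x: True, g: False, k: False, j: False}
  {g: True, k: False, x: False, j: False}
  {g: False, k: False, x: False, j: False}
  {j: True, k: True, x: True, g: True}
  {j: True, k: True, x: True, g: False}
  {j: True, k: True, g: True, x: False}


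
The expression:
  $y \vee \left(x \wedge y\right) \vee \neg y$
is always true.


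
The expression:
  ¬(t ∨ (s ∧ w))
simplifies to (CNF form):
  ¬t ∧ (¬s ∨ ¬w)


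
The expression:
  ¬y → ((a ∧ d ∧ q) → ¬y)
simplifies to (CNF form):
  True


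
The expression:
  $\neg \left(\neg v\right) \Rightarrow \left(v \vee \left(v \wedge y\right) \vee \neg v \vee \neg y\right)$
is always true.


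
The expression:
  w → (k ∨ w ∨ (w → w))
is always true.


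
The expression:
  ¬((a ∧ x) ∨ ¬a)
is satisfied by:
  {a: True, x: False}


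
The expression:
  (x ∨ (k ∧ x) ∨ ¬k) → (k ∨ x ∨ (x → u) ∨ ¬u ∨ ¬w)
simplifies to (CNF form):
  True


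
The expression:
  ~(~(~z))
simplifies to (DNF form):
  ~z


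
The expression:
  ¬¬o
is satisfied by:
  {o: True}


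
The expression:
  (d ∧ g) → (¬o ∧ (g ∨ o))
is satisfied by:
  {g: False, o: False, d: False}
  {d: True, g: False, o: False}
  {o: True, g: False, d: False}
  {d: True, o: True, g: False}
  {g: True, d: False, o: False}
  {d: True, g: True, o: False}
  {o: True, g: True, d: False}


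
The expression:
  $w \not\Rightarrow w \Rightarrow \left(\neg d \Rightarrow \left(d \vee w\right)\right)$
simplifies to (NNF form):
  $\text{True}$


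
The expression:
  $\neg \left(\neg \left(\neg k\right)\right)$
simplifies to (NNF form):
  $\neg k$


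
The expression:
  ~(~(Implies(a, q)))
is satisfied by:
  {q: True, a: False}
  {a: False, q: False}
  {a: True, q: True}


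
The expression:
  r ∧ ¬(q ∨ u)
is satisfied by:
  {r: True, q: False, u: False}


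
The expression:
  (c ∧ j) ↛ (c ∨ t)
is never true.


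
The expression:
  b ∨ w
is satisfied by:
  {b: True, w: True}
  {b: True, w: False}
  {w: True, b: False}


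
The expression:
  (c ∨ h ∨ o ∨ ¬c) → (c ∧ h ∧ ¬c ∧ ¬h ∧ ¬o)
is never true.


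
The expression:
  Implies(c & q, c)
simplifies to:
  True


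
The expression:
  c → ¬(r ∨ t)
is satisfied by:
  {t: False, c: False, r: False}
  {r: True, t: False, c: False}
  {t: True, r: False, c: False}
  {r: True, t: True, c: False}
  {c: True, r: False, t: False}


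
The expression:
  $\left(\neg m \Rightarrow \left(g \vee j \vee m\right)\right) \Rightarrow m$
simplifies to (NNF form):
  $m \vee \left(\neg g \wedge \neg j\right)$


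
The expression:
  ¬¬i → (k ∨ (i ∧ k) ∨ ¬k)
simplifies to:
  True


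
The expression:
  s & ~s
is never true.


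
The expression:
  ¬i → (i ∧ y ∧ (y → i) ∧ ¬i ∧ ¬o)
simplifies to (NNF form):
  i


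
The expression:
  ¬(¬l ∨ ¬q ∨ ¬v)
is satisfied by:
  {v: True, q: True, l: True}


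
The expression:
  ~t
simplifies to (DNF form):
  ~t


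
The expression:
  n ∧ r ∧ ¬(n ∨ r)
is never true.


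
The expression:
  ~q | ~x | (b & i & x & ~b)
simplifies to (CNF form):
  ~q | ~x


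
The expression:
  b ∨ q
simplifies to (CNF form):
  b ∨ q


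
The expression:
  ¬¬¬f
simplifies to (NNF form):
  ¬f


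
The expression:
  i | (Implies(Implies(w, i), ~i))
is always true.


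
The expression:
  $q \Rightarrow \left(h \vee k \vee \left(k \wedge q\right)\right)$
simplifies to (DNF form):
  $h \vee k \vee \neg q$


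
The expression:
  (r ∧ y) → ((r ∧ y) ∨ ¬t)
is always true.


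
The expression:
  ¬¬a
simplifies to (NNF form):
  a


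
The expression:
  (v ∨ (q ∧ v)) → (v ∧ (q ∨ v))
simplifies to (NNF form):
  True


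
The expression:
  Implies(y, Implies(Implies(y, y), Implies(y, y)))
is always true.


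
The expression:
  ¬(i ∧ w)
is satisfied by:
  {w: False, i: False}
  {i: True, w: False}
  {w: True, i: False}


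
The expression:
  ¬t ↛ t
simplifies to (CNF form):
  True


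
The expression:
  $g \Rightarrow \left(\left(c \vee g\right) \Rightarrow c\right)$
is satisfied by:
  {c: True, g: False}
  {g: False, c: False}
  {g: True, c: True}


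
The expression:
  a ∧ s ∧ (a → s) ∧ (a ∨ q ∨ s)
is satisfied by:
  {a: True, s: True}


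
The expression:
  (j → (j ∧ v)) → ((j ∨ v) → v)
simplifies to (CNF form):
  True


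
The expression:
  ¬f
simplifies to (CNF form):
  ¬f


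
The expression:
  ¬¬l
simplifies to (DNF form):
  l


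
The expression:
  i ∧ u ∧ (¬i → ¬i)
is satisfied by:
  {i: True, u: True}


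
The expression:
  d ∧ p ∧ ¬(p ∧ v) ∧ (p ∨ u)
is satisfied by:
  {p: True, d: True, v: False}


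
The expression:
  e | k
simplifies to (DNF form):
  e | k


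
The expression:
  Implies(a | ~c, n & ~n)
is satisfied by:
  {c: True, a: False}


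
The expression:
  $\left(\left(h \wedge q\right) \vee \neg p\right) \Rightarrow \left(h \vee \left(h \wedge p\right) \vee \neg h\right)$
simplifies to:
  $\text{True}$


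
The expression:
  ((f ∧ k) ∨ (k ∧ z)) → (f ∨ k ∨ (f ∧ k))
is always true.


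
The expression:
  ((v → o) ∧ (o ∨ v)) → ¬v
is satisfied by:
  {v: False, o: False}
  {o: True, v: False}
  {v: True, o: False}


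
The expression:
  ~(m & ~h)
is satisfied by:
  {h: True, m: False}
  {m: False, h: False}
  {m: True, h: True}


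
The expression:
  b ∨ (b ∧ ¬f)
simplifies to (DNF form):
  b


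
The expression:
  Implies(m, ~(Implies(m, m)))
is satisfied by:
  {m: False}


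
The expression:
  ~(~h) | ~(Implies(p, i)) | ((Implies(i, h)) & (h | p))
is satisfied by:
  {h: True, p: True, i: False}
  {h: True, p: False, i: False}
  {i: True, h: True, p: True}
  {i: True, h: True, p: False}
  {p: True, i: False, h: False}


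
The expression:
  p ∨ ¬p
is always true.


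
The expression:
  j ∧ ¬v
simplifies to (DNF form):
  j ∧ ¬v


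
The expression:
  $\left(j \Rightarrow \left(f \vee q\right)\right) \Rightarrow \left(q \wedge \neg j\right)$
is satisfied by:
  {q: True, f: False, j: False}
  {q: True, f: True, j: False}
  {j: True, f: False, q: False}


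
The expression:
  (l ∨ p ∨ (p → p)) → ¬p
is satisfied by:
  {p: False}


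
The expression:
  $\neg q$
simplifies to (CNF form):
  $\neg q$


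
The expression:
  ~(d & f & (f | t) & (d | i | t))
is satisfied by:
  {d: False, f: False}
  {f: True, d: False}
  {d: True, f: False}


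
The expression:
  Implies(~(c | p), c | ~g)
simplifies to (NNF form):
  c | p | ~g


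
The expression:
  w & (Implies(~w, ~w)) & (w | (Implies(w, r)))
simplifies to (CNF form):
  w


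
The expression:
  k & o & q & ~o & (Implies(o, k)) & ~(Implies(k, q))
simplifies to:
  False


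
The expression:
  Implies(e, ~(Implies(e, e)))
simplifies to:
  ~e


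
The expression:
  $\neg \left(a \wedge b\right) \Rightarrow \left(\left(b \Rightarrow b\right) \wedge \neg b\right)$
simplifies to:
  $a \vee \neg b$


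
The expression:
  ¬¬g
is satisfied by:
  {g: True}


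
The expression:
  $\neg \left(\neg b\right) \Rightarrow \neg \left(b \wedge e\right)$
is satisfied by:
  {e: False, b: False}
  {b: True, e: False}
  {e: True, b: False}


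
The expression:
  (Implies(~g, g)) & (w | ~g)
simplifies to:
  g & w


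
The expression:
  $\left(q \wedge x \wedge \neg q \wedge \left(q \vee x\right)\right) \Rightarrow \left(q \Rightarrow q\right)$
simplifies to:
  $\text{True}$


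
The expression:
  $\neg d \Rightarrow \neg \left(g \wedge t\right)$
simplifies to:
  $d \vee \neg g \vee \neg t$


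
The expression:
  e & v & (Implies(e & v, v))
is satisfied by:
  {e: True, v: True}


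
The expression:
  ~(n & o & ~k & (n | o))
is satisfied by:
  {k: True, o: False, n: False}
  {o: False, n: False, k: False}
  {n: True, k: True, o: False}
  {n: True, o: False, k: False}
  {k: True, o: True, n: False}
  {o: True, k: False, n: False}
  {n: True, o: True, k: True}


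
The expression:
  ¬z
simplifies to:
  ¬z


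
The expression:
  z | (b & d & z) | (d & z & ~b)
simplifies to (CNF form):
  z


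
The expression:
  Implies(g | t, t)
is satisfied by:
  {t: True, g: False}
  {g: False, t: False}
  {g: True, t: True}


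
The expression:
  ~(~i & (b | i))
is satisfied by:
  {i: True, b: False}
  {b: False, i: False}
  {b: True, i: True}


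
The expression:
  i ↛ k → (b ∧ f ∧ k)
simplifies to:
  k ∨ ¬i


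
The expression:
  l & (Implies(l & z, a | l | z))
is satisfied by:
  {l: True}


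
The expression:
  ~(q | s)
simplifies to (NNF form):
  ~q & ~s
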